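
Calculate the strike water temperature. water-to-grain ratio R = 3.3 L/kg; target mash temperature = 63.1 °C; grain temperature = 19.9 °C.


T_strike = (0.41/R)·(T_mash − T_grain) + T_mash
T_strike = (0.41/3.3)·(63.1 − 19.9) + 63.1

68.4673 °C


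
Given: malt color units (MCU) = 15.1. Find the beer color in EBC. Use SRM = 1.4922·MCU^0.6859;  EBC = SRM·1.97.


SRM = 1.4922·15.1^0.6859 = 9.6048
EBC = 9.6048·1.97

18.9214 EBC


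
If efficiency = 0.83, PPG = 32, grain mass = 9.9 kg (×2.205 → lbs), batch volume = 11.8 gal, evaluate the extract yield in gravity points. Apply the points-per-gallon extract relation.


points = lbs × PPG × eff / vol
lbs = 9.9 × 2.205 = 21.8295
points = 21.8295 × 32 × 0.83 / 11.8

49.1349 points


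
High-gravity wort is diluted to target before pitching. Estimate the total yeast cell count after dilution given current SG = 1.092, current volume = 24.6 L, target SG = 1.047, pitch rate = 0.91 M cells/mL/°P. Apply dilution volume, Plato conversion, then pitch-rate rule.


V_w = V·((SG_c−1)/(SG_t−1)−1);  °P = 259 − 259/SG_t;  cells = rate·(V+V_w)·°P
V_w = 24.6·((1.092−1)/(1.047−1)−1) = 23.5532
V_final = 24.6 + 23.5532 = 48.1532
°P = 259 − 259/1.047 = 11.6266
cells = 0.91·48.1532·11.6266

509.4686 billion cells


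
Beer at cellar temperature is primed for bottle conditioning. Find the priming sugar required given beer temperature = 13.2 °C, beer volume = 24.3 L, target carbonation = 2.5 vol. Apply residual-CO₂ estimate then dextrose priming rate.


residual = 14.695·(0.01821 + 0.09011·e^(−0.04·T));  sugar = (target − residual)·4.0·V
residual = 14.695·(0.01821 + 0.09011·e^(−0.04·13.2)) = 1.0486
sugar = (2.5 − 1.0486)·4.0·24.3

141.0793 g


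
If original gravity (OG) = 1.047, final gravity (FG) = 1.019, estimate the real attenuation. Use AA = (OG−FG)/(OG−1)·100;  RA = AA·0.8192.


AA = (1.047 − 1.019)/(1.047 − 1)·100 = 59.5745
RA = 59.5745·0.8192

48.8034 %


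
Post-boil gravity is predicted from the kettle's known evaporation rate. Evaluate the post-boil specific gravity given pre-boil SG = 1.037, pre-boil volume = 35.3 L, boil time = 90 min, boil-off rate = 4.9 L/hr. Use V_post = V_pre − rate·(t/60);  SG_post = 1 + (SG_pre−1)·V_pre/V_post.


V_post = 35.3 − 4.9·(90/60) = 27.9500
SG_post = 1 + (1.037 − 1)·35.3/27.9500

1.0467


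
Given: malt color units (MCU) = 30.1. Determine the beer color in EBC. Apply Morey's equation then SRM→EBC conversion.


SRM = 1.4922·MCU^0.6859;  EBC = SRM·1.97
SRM = 1.4922·30.1^0.6859 = 15.4161
EBC = 15.4161·1.97

30.3698 EBC


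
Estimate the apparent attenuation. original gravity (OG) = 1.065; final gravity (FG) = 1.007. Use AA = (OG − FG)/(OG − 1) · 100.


AA = (1.065 − 1.007)/(1.065 − 1) · 100

89.2308 %


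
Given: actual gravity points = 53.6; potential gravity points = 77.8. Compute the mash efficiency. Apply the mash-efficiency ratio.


efficiency = actual / potential × 100
efficiency = 53.6 / 77.8 × 100

68.8946 %


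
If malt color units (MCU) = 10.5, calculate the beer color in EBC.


SRM = 1.4922·MCU^0.6859;  EBC = SRM·1.97
SRM = 1.4922·10.5^0.6859 = 7.4862
EBC = 7.4862·1.97

14.7478 EBC


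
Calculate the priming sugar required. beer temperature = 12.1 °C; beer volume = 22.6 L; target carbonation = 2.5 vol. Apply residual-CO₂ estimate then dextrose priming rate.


residual = 14.695·(0.01821 + 0.09011·e^(−0.04·T));  sugar = (target − residual)·4.0·V
residual = 14.695·(0.01821 + 0.09011·e^(−0.04·12.1)) = 1.0837
sugar = (2.5 − 1.0837)·4.0·22.6

128.0338 g


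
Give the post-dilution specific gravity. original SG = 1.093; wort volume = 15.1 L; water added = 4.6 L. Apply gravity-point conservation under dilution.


SG_new = 1 + (SG_old − 1)·V_old/(V_old + V_water)
pts = (1.093 − 1)·1000·15.1/(15.1 + 4.6) = 71.2843
SG_new = 1 + 71.2843/1000

1.0713


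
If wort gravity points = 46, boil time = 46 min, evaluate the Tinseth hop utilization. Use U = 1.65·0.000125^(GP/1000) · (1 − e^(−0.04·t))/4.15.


bigness = 1.65·0.000125^(46/1000) = 1.0913
boil_factor = (1 − e^(−0.04·46))/4.15 = 0.2027
U = 1.0913 · 0.2027

0.2212


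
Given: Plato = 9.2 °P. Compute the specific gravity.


SG = 259/(259 − P)
SG = 259/(259 − 9.2)

1.0368


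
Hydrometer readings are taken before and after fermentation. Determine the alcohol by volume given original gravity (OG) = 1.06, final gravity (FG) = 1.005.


ABV = (OG − FG) · 131.25
ABV = (1.06 − 1.005) · 131.25

7.2188 % ABV


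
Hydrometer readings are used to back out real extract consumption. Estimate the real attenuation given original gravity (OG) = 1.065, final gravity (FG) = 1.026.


AA = (OG−FG)/(OG−1)·100;  RA = AA·0.8192
AA = (1.065 − 1.026)/(1.065 − 1)·100 = 60.0000
RA = 60.0000·0.8192

49.1520 %


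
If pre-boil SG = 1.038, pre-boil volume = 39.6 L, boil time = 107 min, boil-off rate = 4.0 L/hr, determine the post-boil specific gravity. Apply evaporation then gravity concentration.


V_post = V_pre − rate·(t/60);  SG_post = 1 + (SG_pre−1)·V_pre/V_post
V_post = 39.6 − 4.0·(107/60) = 32.4667
SG_post = 1 + (1.038 − 1)·39.6/32.4667

1.0463


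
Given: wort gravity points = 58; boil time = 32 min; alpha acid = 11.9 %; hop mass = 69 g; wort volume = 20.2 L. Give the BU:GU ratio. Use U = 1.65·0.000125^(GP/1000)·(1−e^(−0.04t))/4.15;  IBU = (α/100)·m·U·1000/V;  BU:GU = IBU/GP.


U = 1.65·0.000125^(58/1000)·(1−e^(−0.04·32))/4.15 = 0.1704
IBU = (11.9/100)·69·0.1704·1000/20.2 = 69.2813
BU:GU = 69.2813/58

1.1945


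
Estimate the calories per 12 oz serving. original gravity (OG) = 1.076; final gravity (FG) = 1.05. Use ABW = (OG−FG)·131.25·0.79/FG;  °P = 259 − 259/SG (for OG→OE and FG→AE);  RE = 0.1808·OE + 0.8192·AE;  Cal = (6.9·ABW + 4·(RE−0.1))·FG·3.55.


ABW = (1.076 − 1.05)·131.25·0.79/1.05 = 2.5675
OE = 259 − 259/1.076 = 18.2937 °P
AE = 259 − 259/1.05 = 12.3333 °P
RE = 0.1808·18.2937 + 0.8192·12.3333 = 13.4110 °P
Cal = (6.9·2.5675 + 4·(13.4110−0.1))·1.05·3.55

264.5019 kcal


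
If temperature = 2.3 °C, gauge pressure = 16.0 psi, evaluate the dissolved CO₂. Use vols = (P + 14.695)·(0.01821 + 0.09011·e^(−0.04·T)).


vols = (16.0 + 14.695)·(0.01821 + 0.09011·e^(−0.04·2.3))

3.0818 volumes


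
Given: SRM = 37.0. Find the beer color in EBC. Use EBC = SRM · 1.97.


EBC = 37.0 · 1.97

72.8900 EBC


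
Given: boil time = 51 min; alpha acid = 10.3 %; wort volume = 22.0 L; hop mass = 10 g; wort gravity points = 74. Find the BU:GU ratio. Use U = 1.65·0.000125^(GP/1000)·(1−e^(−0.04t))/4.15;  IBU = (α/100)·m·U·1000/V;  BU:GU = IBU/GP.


U = 1.65·0.000125^(74/1000)·(1−e^(−0.04·51))/4.15 = 0.1779
IBU = (10.3/100)·10·0.1779·1000/22.0 = 8.3277
BU:GU = 8.3277/74

0.1125


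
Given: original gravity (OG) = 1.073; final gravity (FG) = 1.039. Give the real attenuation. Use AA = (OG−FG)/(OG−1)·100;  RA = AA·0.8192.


AA = (1.073 − 1.039)/(1.073 − 1)·100 = 46.5753
RA = 46.5753·0.8192

38.1545 %


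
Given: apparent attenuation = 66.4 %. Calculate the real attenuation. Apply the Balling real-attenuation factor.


RA = AA · 0.8192
RA = 66.4 · 0.8192

54.3949 %


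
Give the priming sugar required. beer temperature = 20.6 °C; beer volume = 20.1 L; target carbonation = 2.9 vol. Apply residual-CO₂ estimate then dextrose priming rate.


residual = 14.695·(0.01821 + 0.09011·e^(−0.04·T));  sugar = (target − residual)·4.0·V
residual = 14.695·(0.01821 + 0.09011·e^(−0.04·20.6)) = 0.8485
sugar = (2.9 − 0.8485)·4.0·20.1

164.9428 g


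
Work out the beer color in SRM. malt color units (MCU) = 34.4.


SRM = 1.4922 · MCU^0.6859
SRM = 1.4922 · 34.4^0.6859

16.8948 SRM


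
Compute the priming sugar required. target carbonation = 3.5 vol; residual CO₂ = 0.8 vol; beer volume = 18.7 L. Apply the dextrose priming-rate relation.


sugar = (target − residual)·4.0·V
sugar = (3.5 − 0.8)·4.0·18.7

201.9600 g


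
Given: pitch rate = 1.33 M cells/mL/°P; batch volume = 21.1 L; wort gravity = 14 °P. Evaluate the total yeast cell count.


cells (billions) = rate · V_L · °P
cells = 1.33 · 21.1 · 14

392.8820 billion cells


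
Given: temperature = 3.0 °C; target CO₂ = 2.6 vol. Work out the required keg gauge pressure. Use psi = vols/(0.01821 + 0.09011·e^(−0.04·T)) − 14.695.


psi = 2.6/(0.01821 + 0.09011·e^(−0.04·3.0)) − 14.695

11.8004 psi


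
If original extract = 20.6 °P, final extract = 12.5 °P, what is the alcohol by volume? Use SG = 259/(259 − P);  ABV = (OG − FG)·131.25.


OG = 259/(259 − 20.6) = 1.0864
FG = 259/(259 − 12.5) = 1.0507
ABV = (1.0864 − 1.0507)·131.25

4.6856 % ABV


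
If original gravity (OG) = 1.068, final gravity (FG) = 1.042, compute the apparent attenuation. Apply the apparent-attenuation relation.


AA = (OG − FG)/(OG − 1) · 100
AA = (1.068 − 1.042)/(1.068 − 1) · 100

38.2353 %


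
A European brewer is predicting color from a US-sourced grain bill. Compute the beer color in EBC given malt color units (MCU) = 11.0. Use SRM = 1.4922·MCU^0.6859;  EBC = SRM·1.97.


SRM = 1.4922·11.0^0.6859 = 7.7289
EBC = 7.7289·1.97

15.2260 EBC


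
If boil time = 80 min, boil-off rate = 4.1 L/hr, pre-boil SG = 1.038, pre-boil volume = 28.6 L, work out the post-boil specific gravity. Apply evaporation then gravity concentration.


V_post = V_pre − rate·(t/60);  SG_post = 1 + (SG_pre−1)·V_pre/V_post
V_post = 28.6 − 4.1·(80/60) = 23.1333
SG_post = 1 + (1.038 − 1)·28.6/23.1333

1.0470


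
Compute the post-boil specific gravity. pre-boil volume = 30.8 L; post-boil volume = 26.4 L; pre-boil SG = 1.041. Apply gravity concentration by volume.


SG_post = 1 + (SG_pre − 1)·V_pre/V_post
pts_pre = (1.041 − 1)·1000 = 41.0000
pts_post = 41.0000·30.8/26.4 = 47.8333
SG_post = 1 + 47.8333/1000

1.0478


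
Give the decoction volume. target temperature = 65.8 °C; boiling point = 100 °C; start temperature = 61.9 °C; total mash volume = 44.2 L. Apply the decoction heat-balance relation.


V_dec = V_total·(T_target − T_start)/(T_boil − T_start)
V_dec = 44.2·(65.8 − 61.9)/(100 − 61.9)

4.5244 L


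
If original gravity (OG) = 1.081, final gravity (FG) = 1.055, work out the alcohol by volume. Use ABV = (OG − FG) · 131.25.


ABV = (1.081 − 1.055) · 131.25

3.4125 % ABV


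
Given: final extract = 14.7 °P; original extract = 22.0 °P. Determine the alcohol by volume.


SG = 259/(259 − P);  ABV = (OG − FG)·131.25
OG = 259/(259 − 22.0) = 1.0928
FG = 259/(259 − 14.7) = 1.0602
ABV = (1.0928 − 1.0602)·131.25

4.2860 % ABV


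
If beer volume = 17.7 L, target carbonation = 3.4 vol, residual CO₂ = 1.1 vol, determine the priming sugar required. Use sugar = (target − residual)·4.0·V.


sugar = (3.4 − 1.1)·4.0·17.7

162.8400 g


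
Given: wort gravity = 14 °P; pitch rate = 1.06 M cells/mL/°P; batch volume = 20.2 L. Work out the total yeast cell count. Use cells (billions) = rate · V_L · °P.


cells = 1.06 · 20.2 · 14

299.7680 billion cells


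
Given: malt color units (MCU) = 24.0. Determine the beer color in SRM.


SRM = 1.4922 · MCU^0.6859
SRM = 1.4922 · 24.0^0.6859

13.1982 SRM


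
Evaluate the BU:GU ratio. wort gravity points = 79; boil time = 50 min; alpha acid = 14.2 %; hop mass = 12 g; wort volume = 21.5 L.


U = 1.65·0.000125^(GP/1000)·(1−e^(−0.04t))/4.15;  IBU = (α/100)·m·U·1000/V;  BU:GU = IBU/GP
U = 1.65·0.000125^(79/1000)·(1−e^(−0.04·50))/4.15 = 0.1690
IBU = (14.2/100)·12·0.1690·1000/21.5 = 13.3959
BU:GU = 13.3959/79

0.1696


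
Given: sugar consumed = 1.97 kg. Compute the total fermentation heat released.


Q = m_sugar · 590 kJ/kg
Q = 1.97 · 590

1162.3000 kJ


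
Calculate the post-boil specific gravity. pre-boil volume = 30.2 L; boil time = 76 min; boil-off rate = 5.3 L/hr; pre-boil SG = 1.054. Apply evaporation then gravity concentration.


V_post = V_pre − rate·(t/60);  SG_post = 1 + (SG_pre−1)·V_pre/V_post
V_post = 30.2 − 5.3·(76/60) = 23.4867
SG_post = 1 + (1.054 − 1)·30.2/23.4867

1.0694


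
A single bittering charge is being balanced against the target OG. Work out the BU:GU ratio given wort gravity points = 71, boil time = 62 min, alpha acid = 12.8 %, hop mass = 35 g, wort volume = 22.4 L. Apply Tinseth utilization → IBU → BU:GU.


U = 1.65·0.000125^(GP/1000)·(1−e^(−0.04t))/4.15;  IBU = (α/100)·m·U·1000/V;  BU:GU = IBU/GP
U = 1.65·0.000125^(71/1000)·(1−e^(−0.04·62))/4.15 = 0.1925
IBU = (12.8/100)·35·0.1925·1000/22.4 = 38.4914
BU:GU = 38.4914/71

0.5421


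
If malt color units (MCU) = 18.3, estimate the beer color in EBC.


SRM = 1.4922·MCU^0.6859;  EBC = SRM·1.97
SRM = 1.4922·18.3^0.6859 = 10.9583
EBC = 10.9583·1.97

21.5878 EBC


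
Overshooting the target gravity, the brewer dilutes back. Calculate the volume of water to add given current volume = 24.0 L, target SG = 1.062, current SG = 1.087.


V_water = V·((SG_curr − 1)/(SG_target − 1) − 1)
V_water = 24.0·((1.087 − 1)/(1.062 − 1) − 1)

9.6774 L


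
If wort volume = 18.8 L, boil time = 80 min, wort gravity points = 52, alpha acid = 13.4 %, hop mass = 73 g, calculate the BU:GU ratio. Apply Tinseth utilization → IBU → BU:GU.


U = 1.65·0.000125^(GP/1000)·(1−e^(−0.04t))/4.15;  IBU = (α/100)·m·U·1000/V;  BU:GU = IBU/GP
U = 1.65·0.000125^(52/1000)·(1−e^(−0.04·80))/4.15 = 0.2390
IBU = (13.4/100)·73·0.2390·1000/18.8 = 124.3573
BU:GU = 124.3573/52

2.3915


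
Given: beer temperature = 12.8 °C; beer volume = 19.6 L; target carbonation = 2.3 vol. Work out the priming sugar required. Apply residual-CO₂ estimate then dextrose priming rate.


residual = 14.695·(0.01821 + 0.09011·e^(−0.04·T));  sugar = (target − residual)·4.0·V
residual = 14.695·(0.01821 + 0.09011·e^(−0.04·12.8)) = 1.0612
sugar = (2.3 − 1.0612)·4.0·19.6

97.1248 g


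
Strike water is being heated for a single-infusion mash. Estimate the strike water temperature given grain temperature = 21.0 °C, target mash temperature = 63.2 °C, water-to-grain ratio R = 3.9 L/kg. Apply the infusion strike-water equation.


T_strike = (0.41/R)·(T_mash − T_grain) + T_mash
T_strike = (0.41/3.9)·(63.2 − 21.0) + 63.2

67.6364 °C


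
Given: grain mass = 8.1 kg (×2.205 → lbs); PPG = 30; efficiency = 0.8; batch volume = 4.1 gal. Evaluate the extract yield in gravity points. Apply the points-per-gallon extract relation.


points = lbs × PPG × eff / vol
lbs = 8.1 × 2.205 = 17.8605
points = 17.8605 × 30 × 0.8 / 4.1

104.5493 points


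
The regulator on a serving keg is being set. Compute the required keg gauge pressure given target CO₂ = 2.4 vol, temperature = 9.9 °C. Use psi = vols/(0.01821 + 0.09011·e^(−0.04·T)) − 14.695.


psi = 2.4/(0.01821 + 0.09011·e^(−0.04·9.9)) − 14.695

15.7408 psi


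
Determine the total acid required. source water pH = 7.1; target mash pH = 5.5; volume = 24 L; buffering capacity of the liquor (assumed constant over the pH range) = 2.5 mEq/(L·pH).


acid = buffering capacity · (pH_source − pH_target) · V
acid = 2.5 · (7.1 − 5.5) · 24

96.0000 mEq


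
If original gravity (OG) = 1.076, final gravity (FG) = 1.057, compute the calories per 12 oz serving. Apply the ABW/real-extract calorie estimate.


ABW = (OG−FG)·131.25·0.79/FG;  °P = 259 − 259/SG (for OG→OE and FG→AE);  RE = 0.1808·OE + 0.8192·AE;  Cal = (6.9·ABW + 4·(RE−0.1))·FG·3.55
ABW = (1.076 − 1.057)·131.25·0.79/1.057 = 1.8638
OE = 259 − 259/1.076 = 18.2937 °P
AE = 259 − 259/1.057 = 13.9669 °P
RE = 0.1808·18.2937 + 0.8192·13.9669 = 14.7492 °P
Cal = (6.9·1.8638 + 4·(14.7492−0.1))·1.057·3.55

268.1320 kcal


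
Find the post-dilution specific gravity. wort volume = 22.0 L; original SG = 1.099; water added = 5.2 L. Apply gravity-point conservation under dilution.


SG_new = 1 + (SG_old − 1)·V_old/(V_old + V_water)
pts = (1.099 − 1)·1000·22.0/(22.0 + 5.2) = 80.0735
SG_new = 1 + 80.0735/1000

1.0801


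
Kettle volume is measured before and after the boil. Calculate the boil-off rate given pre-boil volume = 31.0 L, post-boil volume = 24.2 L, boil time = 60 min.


rate = (V_pre − V_post) / (t_min/60)
rate = (31.0 − 24.2) / (60/60)

6.8000 L/hr


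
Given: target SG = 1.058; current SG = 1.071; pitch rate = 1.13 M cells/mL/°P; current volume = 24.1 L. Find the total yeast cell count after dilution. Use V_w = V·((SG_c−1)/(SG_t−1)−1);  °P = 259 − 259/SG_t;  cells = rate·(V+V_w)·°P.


V_w = 24.1·((1.071−1)/(1.058−1)−1) = 5.4017
V_final = 24.1 + 5.4017 = 29.5017
°P = 259 − 259/1.058 = 14.1985
cells = 1.13·29.5017·14.1985

473.3343 billion cells


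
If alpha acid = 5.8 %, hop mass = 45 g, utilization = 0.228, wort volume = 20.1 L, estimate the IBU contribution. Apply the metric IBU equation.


IBU = (α/100)·mass·U·1000 / V
IBU = (5.8/100)·45·0.228·1000 / 20.1

29.6060 IBU


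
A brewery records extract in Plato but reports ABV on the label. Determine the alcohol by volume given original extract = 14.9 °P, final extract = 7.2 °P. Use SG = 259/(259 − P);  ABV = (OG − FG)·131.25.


OG = 259/(259 − 14.9) = 1.0610
FG = 259/(259 − 7.2) = 1.0286
ABV = (1.0610 − 1.0286)·131.25

4.2586 % ABV


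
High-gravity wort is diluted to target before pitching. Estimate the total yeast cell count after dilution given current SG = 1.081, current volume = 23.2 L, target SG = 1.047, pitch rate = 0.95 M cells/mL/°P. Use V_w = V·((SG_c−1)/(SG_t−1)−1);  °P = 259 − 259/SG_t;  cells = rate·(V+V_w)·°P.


V_w = 23.2·((1.081−1)/(1.047−1)−1) = 16.7830
V_final = 23.2 + 16.7830 = 39.9830
°P = 259 − 259/1.047 = 11.6266
cells = 0.95·39.9830·11.6266

441.6210 billion cells


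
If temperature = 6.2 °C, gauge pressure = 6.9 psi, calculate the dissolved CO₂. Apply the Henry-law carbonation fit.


vols = (P + 14.695)·(0.01821 + 0.09011·e^(−0.04·T))
vols = (6.9 + 14.695)·(0.01821 + 0.09011·e^(−0.04·6.2))

1.9118 volumes


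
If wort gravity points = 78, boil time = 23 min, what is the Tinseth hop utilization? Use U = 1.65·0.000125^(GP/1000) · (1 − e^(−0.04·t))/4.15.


bigness = 1.65·0.000125^(78/1000) = 0.8185
boil_factor = (1 − e^(−0.04·23))/4.15 = 0.1449
U = 0.8185 · 0.1449

0.1186


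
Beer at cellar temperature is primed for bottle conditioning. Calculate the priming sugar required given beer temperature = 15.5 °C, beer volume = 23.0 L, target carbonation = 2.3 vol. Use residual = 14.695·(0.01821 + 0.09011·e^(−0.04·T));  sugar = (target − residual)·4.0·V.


residual = 14.695·(0.01821 + 0.09011·e^(−0.04·15.5)) = 0.9799
sugar = (2.3 − 0.9799)·4.0·23.0

121.4470 g


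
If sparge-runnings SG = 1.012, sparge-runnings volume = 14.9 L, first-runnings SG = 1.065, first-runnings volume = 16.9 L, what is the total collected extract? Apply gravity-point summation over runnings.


total = Σ (SG_i − 1)·1000·V_i
first = (1.065 − 1)·1000·16.9 = 1098.5000
sparge = (1.012 − 1)·1000·14.9 = 178.8000
total = 1098.5000 + 178.8000

1277.3000 gravity·L


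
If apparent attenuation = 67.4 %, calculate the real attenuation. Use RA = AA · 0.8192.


RA = 67.4 · 0.8192

55.2141 %


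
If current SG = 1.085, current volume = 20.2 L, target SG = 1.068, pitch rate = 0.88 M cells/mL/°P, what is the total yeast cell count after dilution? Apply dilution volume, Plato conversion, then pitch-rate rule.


V_w = V·((SG_c−1)/(SG_t−1)−1);  °P = 259 − 259/SG_t;  cells = rate·(V+V_w)·°P
V_w = 20.2·((1.085−1)/(1.068−1)−1) = 5.0500
V_final = 20.2 + 5.0500 = 25.2500
°P = 259 − 259/1.068 = 16.4906
cells = 0.88·25.2500·16.4906

366.4219 billion cells


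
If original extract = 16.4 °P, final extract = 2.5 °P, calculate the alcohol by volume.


SG = 259/(259 − P);  ABV = (OG − FG)·131.25
OG = 259/(259 − 16.4) = 1.0676
FG = 259/(259 − 2.5) = 1.0097
ABV = (1.0676 − 1.0097)·131.25

7.5934 % ABV


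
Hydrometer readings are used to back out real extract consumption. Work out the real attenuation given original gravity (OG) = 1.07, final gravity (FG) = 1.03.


AA = (OG−FG)/(OG−1)·100;  RA = AA·0.8192
AA = (1.07 − 1.03)/(1.07 − 1)·100 = 57.1429
RA = 57.1429·0.8192

46.8114 %


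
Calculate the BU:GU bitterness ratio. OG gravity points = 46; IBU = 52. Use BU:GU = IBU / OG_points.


BU:GU = 52 / 46

1.1304


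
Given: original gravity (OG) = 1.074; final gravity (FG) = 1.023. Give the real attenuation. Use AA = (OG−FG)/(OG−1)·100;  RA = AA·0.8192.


AA = (1.074 − 1.023)/(1.074 − 1)·100 = 68.9189
RA = 68.9189·0.8192

56.4584 %


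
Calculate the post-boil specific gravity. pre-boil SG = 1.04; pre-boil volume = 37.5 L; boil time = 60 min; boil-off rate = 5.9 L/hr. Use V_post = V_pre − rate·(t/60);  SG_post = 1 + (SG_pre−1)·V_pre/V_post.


V_post = 37.5 − 5.9·(60/60) = 31.6000
SG_post = 1 + (1.04 − 1)·37.5/31.6000

1.0475


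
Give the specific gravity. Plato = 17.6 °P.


SG = 259/(259 − P)
SG = 259/(259 − 17.6)

1.0729


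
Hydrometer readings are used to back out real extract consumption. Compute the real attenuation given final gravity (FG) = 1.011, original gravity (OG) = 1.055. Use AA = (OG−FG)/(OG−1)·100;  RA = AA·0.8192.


AA = (1.055 − 1.011)/(1.055 − 1)·100 = 80.0000
RA = 80.0000·0.8192

65.5360 %


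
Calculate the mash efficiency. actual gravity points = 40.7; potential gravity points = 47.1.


efficiency = actual / potential × 100
efficiency = 40.7 / 47.1 × 100

86.4119 %


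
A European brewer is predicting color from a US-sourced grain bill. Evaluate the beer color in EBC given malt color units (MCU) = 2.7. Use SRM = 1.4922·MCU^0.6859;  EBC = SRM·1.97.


SRM = 1.4922·2.7^0.6859 = 2.9492
EBC = 2.9492·1.97

5.8099 EBC


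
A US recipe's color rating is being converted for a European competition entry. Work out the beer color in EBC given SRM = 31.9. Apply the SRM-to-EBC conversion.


EBC = SRM · 1.97
EBC = 31.9 · 1.97

62.8430 EBC


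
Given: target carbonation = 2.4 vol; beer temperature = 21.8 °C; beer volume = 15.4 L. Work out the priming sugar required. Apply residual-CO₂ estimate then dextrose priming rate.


residual = 14.695·(0.01821 + 0.09011·e^(−0.04·T));  sugar = (target − residual)·4.0·V
residual = 14.695·(0.01821 + 0.09011·e^(−0.04·21.8)) = 0.8212
sugar = (2.4 − 0.8212)·4.0·15.4

97.2511 g


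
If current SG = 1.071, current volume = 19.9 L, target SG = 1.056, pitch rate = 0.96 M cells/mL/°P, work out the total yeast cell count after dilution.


V_w = V·((SG_c−1)/(SG_t−1)−1);  °P = 259 − 259/SG_t;  cells = rate·(V+V_w)·°P
V_w = 19.9·((1.071−1)/(1.056−1)−1) = 5.3304
V_final = 19.9 + 5.3304 = 25.2304
°P = 259 − 259/1.056 = 13.7348
cells = 0.96·25.2304·13.7348

332.6737 billion cells


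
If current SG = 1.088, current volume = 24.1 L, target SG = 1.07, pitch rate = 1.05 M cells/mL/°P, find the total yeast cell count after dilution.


V_w = V·((SG_c−1)/(SG_t−1)−1);  °P = 259 − 259/SG_t;  cells = rate·(V+V_w)·°P
V_w = 24.1·((1.088−1)/(1.07−1)−1) = 6.1971
V_final = 24.1 + 6.1971 = 30.2971
°P = 259 − 259/1.07 = 16.9439
cells = 1.05·30.2971·16.9439

539.0201 billion cells


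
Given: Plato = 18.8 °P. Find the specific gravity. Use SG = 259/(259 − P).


SG = 259/(259 − 18.8)

1.0783


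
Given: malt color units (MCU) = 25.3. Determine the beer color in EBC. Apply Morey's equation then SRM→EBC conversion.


SRM = 1.4922·MCU^0.6859;  EBC = SRM·1.97
SRM = 1.4922·25.3^0.6859 = 13.6845
EBC = 13.6845·1.97

26.9584 EBC


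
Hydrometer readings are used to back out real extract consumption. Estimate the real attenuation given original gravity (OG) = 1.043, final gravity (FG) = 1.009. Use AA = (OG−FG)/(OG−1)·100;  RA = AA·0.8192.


AA = (1.043 − 1.009)/(1.043 − 1)·100 = 79.0698
RA = 79.0698·0.8192

64.7740 %


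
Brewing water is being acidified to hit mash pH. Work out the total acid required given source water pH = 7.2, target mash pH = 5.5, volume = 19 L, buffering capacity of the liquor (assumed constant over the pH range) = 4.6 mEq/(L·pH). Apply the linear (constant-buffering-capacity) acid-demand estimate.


acid = buffering capacity · (pH_source − pH_target) · V
acid = 4.6 · (7.2 − 5.5) · 19

148.5800 mEq


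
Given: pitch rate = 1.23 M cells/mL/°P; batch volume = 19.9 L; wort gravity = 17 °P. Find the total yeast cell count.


cells (billions) = rate · V_L · °P
cells = 1.23 · 19.9 · 17

416.1090 billion cells


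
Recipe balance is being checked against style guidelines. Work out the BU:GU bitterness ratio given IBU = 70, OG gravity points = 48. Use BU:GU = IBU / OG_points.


BU:GU = 70 / 48

1.4583


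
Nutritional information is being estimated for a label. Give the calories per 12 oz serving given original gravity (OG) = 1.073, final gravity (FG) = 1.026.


ABW = (OG−FG)·131.25·0.79/FG;  °P = 259 − 259/SG (for OG→OE and FG→AE);  RE = 0.1808·OE + 0.8192·AE;  Cal = (6.9·ABW + 4·(RE−0.1))·FG·3.55
ABW = (1.073 − 1.026)·131.25·0.79/1.026 = 4.7498
OE = 259 − 259/1.073 = 17.6207 °P
AE = 259 − 259/1.026 = 6.5634 °P
RE = 0.1808·17.6207 + 0.8192·6.5634 = 8.5625 °P
Cal = (6.9·4.7498 + 4·(8.5625−0.1))·1.026·3.55

242.6639 kcal


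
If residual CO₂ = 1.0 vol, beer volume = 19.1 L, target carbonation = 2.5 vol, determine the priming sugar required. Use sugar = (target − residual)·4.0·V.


sugar = (2.5 − 1.0)·4.0·19.1

114.6000 g


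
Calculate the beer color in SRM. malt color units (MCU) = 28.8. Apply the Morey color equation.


SRM = 1.4922 · MCU^0.6859
SRM = 1.4922 · 28.8^0.6859

14.9563 SRM


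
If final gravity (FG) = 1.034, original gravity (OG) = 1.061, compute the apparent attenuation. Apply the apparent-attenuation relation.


AA = (OG − FG)/(OG − 1) · 100
AA = (1.061 − 1.034)/(1.061 − 1) · 100

44.2623 %


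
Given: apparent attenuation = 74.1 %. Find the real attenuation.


RA = AA · 0.8192
RA = 74.1 · 0.8192

60.7027 %


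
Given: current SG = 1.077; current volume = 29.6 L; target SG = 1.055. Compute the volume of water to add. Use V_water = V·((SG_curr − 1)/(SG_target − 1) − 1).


V_water = 29.6·((1.077 − 1)/(1.055 − 1) − 1)

11.8400 L


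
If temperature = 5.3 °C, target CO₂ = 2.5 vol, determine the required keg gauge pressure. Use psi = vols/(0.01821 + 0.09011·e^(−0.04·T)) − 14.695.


psi = 2.5/(0.01821 + 0.09011·e^(−0.04·5.3)) − 14.695

12.7456 psi


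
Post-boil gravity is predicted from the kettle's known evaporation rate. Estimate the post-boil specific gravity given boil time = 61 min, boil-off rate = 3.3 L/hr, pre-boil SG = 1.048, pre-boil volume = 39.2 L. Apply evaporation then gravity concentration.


V_post = V_pre − rate·(t/60);  SG_post = 1 + (SG_pre−1)·V_pre/V_post
V_post = 39.2 − 3.3·(61/60) = 35.8450
SG_post = 1 + (1.048 − 1)·39.2/35.8450

1.0525


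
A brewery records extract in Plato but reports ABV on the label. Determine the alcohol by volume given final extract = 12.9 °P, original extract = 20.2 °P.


SG = 259/(259 − P);  ABV = (OG − FG)·131.25
OG = 259/(259 − 20.2) = 1.0846
FG = 259/(259 − 12.9) = 1.0524
ABV = (1.0846 − 1.0524)·131.25

4.2226 % ABV


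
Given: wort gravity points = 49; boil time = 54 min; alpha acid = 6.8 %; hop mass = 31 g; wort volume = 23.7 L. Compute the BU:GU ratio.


U = 1.65·0.000125^(GP/1000)·(1−e^(−0.04t))/4.15;  IBU = (α/100)·m·U·1000/V;  BU:GU = IBU/GP
U = 1.65·0.000125^(49/1000)·(1−e^(−0.04·54))/4.15 = 0.2264
IBU = (6.8/100)·31·0.2264·1000/23.7 = 20.1414
BU:GU = 20.1414/49

0.4110


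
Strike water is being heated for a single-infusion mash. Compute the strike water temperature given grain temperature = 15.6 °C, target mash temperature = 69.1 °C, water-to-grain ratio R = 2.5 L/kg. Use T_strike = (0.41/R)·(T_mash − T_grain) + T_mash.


T_strike = (0.41/2.5)·(69.1 − 15.6) + 69.1

77.8740 °C


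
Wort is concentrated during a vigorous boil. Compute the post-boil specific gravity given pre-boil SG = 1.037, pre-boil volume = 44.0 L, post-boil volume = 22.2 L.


SG_post = 1 + (SG_pre − 1)·V_pre/V_post
pts_pre = (1.037 − 1)·1000 = 37.0000
pts_post = 37.0000·44.0/22.2 = 73.3333
SG_post = 1 + 73.3333/1000

1.0733


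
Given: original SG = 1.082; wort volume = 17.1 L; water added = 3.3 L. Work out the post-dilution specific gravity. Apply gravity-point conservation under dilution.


SG_new = 1 + (SG_old − 1)·V_old/(V_old + V_water)
pts = (1.082 − 1)·1000·17.1/(17.1 + 3.3) = 68.7353
SG_new = 1 + 68.7353/1000

1.0687


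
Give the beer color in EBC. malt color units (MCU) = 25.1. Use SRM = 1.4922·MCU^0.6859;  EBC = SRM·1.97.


SRM = 1.4922·25.1^0.6859 = 13.6102
EBC = 13.6102·1.97

26.8120 EBC


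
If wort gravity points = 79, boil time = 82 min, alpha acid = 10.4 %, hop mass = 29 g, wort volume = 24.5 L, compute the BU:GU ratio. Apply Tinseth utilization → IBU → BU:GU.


U = 1.65·0.000125^(GP/1000)·(1−e^(−0.04t))/4.15;  IBU = (α/100)·m·U·1000/V;  BU:GU = IBU/GP
U = 1.65·0.000125^(79/1000)·(1−e^(−0.04·82))/4.15 = 0.1881
IBU = (10.4/100)·29·0.1881·1000/24.5 = 23.1579
BU:GU = 23.1579/79

0.2931


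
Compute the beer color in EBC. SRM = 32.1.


EBC = SRM · 1.97
EBC = 32.1 · 1.97

63.2370 EBC


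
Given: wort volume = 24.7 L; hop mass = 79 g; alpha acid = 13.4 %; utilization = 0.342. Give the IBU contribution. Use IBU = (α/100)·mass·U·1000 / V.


IBU = (13.4/100)·79·0.342·1000 / 24.7

146.5754 IBU


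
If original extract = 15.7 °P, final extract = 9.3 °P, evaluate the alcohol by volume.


SG = 259/(259 − P);  ABV = (OG − FG)·131.25
OG = 259/(259 − 15.7) = 1.0645
FG = 259/(259 − 9.3) = 1.0372
ABV = (1.0645 − 1.0372)·131.25

3.5811 % ABV


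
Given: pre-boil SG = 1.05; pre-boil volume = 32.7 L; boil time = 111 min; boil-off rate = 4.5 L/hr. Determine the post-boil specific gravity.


V_post = V_pre − rate·(t/60);  SG_post = 1 + (SG_pre−1)·V_pre/V_post
V_post = 32.7 − 4.5·(111/60) = 24.3750
SG_post = 1 + (1.05 − 1)·32.7/24.3750

1.0671


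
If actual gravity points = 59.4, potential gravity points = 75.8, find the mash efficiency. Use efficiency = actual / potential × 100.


efficiency = 59.4 / 75.8 × 100

78.3641 %


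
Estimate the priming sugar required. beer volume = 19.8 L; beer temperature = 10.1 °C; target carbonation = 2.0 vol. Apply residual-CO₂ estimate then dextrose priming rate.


residual = 14.695·(0.01821 + 0.09011·e^(−0.04·T));  sugar = (target − residual)·4.0·V
residual = 14.695·(0.01821 + 0.09011·e^(−0.04·10.1)) = 1.1517
sugar = (2.0 − 1.1517)·4.0·19.8

67.1879 g


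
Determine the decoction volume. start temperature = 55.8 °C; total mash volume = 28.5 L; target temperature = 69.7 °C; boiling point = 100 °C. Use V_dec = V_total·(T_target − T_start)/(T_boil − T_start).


V_dec = 28.5·(69.7 − 55.8)/(100 − 55.8)

8.9627 L


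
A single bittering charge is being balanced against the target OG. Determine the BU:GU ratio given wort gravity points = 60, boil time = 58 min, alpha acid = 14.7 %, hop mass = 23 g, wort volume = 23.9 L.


U = 1.65·0.000125^(GP/1000)·(1−e^(−0.04t))/4.15;  IBU = (α/100)·m·U·1000/V;  BU:GU = IBU/GP
U = 1.65·0.000125^(60/1000)·(1−e^(−0.04·58))/4.15 = 0.2091
IBU = (14.7/100)·23·0.2091·1000/23.9 = 29.5783
BU:GU = 29.5783/60

0.4930


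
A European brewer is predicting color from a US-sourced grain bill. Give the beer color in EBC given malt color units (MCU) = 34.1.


SRM = 1.4922·MCU^0.6859;  EBC = SRM·1.97
SRM = 1.4922·34.1^0.6859 = 16.7936
EBC = 16.7936·1.97

33.0834 EBC


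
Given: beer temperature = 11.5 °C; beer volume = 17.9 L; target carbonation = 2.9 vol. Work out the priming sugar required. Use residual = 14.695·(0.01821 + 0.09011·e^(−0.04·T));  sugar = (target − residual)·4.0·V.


residual = 14.695·(0.01821 + 0.09011·e^(−0.04·11.5)) = 1.1035
sugar = (2.9 − 1.1035)·4.0·17.9

128.6279 g


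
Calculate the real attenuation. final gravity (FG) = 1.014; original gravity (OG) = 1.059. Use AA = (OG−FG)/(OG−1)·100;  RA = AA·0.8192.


AA = (1.059 − 1.014)/(1.059 − 1)·100 = 76.2712
RA = 76.2712·0.8192

62.4814 %


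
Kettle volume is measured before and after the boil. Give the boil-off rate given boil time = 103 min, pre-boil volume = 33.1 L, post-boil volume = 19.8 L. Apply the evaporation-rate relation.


rate = (V_pre − V_post) / (t_min/60)
rate = (33.1 − 19.8) / (103/60)

7.7476 L/hr


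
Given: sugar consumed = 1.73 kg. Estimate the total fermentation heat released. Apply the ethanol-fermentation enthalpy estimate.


Q = m_sugar · 590 kJ/kg
Q = 1.73 · 590

1020.7000 kJ


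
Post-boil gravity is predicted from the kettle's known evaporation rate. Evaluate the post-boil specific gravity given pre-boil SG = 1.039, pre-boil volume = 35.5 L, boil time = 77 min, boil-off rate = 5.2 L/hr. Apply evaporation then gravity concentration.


V_post = V_pre − rate·(t/60);  SG_post = 1 + (SG_pre−1)·V_pre/V_post
V_post = 35.5 − 5.2·(77/60) = 28.8267
SG_post = 1 + (1.039 − 1)·35.5/28.8267

1.0480


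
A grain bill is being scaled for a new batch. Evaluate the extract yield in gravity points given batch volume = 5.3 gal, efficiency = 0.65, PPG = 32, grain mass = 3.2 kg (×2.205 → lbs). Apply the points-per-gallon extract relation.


points = lbs × PPG × eff / vol
lbs = 3.2 × 2.205 = 7.0560
points = 7.0560 × 32 × 0.65 / 5.3

27.6915 points


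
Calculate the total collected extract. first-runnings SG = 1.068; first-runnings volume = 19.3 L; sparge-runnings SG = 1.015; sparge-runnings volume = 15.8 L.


total = Σ (SG_i − 1)·1000·V_i
first = (1.068 − 1)·1000·19.3 = 1312.4000
sparge = (1.015 − 1)·1000·15.8 = 237.0000
total = 1312.4000 + 237.0000

1549.4000 gravity·L


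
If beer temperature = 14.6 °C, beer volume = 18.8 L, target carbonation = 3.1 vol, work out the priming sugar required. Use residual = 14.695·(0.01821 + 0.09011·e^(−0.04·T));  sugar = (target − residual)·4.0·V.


residual = 14.695·(0.01821 + 0.09011·e^(−0.04·14.6)) = 1.0060
sugar = (3.1 − 1.0060)·4.0·18.8

157.4662 g


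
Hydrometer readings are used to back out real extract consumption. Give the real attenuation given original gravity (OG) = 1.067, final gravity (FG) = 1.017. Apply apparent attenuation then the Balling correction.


AA = (OG−FG)/(OG−1)·100;  RA = AA·0.8192
AA = (1.067 − 1.017)/(1.067 − 1)·100 = 74.6269
RA = 74.6269·0.8192

61.1343 %


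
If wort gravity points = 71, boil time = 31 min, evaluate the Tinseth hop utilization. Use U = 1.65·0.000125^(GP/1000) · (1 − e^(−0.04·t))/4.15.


bigness = 1.65·0.000125^(71/1000) = 0.8717
boil_factor = (1 − e^(−0.04·31))/4.15 = 0.1712
U = 0.8717 · 0.1712

0.1493


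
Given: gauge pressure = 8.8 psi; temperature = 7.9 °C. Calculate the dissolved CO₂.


vols = (P + 14.695)·(0.01821 + 0.09011·e^(−0.04·T))
vols = (8.8 + 14.695)·(0.01821 + 0.09011·e^(−0.04·7.9))

1.9714 volumes


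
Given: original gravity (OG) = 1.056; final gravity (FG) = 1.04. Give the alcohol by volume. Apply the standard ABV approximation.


ABV = (OG − FG) · 131.25
ABV = (1.056 − 1.04) · 131.25

2.1000 % ABV


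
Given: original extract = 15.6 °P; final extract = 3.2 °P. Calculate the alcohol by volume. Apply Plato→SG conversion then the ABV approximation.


SG = 259/(259 − P);  ABV = (OG − FG)·131.25
OG = 259/(259 − 15.6) = 1.0641
FG = 259/(259 − 3.2) = 1.0125
ABV = (1.0641 − 1.0125)·131.25

6.7702 % ABV


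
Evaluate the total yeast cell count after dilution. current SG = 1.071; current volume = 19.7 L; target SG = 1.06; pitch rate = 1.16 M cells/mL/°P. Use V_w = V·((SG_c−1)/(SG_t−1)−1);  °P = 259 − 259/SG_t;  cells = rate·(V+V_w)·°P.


V_w = 19.7·((1.071−1)/(1.06−1)−1) = 3.6117
V_final = 19.7 + 3.6117 = 23.3117
°P = 259 − 259/1.06 = 14.6604
cells = 1.16·23.3117·14.6604

396.4391 billion cells


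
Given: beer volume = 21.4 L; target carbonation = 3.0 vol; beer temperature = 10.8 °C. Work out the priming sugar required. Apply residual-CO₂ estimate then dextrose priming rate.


residual = 14.695·(0.01821 + 0.09011·e^(−0.04·T));  sugar = (target − residual)·4.0·V
residual = 14.695·(0.01821 + 0.09011·e^(−0.04·10.8)) = 1.1273
sugar = (3.0 − 1.1273)·4.0·21.4

160.3068 g


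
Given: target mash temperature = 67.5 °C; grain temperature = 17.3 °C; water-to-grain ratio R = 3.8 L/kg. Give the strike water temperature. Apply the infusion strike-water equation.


T_strike = (0.41/R)·(T_mash − T_grain) + T_mash
T_strike = (0.41/3.8)·(67.5 − 17.3) + 67.5

72.9163 °C


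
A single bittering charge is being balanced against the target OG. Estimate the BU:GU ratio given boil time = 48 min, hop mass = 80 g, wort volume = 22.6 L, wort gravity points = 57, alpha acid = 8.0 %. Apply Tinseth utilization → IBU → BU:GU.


U = 1.65·0.000125^(GP/1000)·(1−e^(−0.04t))/4.15;  IBU = (α/100)·m·U·1000/V;  BU:GU = IBU/GP
U = 1.65·0.000125^(57/1000)·(1−e^(−0.04·48))/4.15 = 0.2033
IBU = (8.0/100)·80·0.2033·1000/22.6 = 57.5679
BU:GU = 57.5679/57

1.0100


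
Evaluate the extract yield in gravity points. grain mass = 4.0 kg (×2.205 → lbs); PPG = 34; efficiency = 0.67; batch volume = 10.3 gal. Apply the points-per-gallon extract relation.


points = lbs × PPG × eff / vol
lbs = 4.0 × 2.205 = 8.8200
points = 8.8200 × 34 × 0.67 / 10.3

19.5068 points


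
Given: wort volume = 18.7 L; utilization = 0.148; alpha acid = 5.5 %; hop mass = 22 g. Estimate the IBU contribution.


IBU = (α/100)·mass·U·1000 / V
IBU = (5.5/100)·22·0.148·1000 / 18.7

9.5765 IBU


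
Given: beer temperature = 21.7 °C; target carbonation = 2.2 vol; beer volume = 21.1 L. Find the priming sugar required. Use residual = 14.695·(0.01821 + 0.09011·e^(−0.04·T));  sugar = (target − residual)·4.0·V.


residual = 14.695·(0.01821 + 0.09011·e^(−0.04·21.7)) = 0.8235
sugar = (2.2 − 0.8235)·4.0·21.1

116.1793 g


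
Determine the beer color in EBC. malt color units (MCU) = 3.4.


SRM = 1.4922·MCU^0.6859;  EBC = SRM·1.97
SRM = 1.4922·3.4^0.6859 = 3.4544
EBC = 3.4544·1.97

6.8051 EBC


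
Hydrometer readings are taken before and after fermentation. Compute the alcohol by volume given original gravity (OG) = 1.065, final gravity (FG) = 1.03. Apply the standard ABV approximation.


ABV = (OG − FG) · 131.25
ABV = (1.065 − 1.03) · 131.25

4.5937 % ABV


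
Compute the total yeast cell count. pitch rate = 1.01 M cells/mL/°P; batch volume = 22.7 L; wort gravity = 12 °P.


cells (billions) = rate · V_L · °P
cells = 1.01 · 22.7 · 12

275.1240 billion cells


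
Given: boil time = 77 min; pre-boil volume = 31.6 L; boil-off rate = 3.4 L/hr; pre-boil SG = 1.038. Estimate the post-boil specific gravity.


V_post = V_pre − rate·(t/60);  SG_post = 1 + (SG_pre−1)·V_pre/V_post
V_post = 31.6 − 3.4·(77/60) = 27.2367
SG_post = 1 + (1.038 − 1)·31.6/27.2367

1.0441


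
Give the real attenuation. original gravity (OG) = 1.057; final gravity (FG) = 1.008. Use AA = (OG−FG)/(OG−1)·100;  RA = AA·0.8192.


AA = (1.057 − 1.008)/(1.057 − 1)·100 = 85.9649
RA = 85.9649·0.8192

70.4225 %
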